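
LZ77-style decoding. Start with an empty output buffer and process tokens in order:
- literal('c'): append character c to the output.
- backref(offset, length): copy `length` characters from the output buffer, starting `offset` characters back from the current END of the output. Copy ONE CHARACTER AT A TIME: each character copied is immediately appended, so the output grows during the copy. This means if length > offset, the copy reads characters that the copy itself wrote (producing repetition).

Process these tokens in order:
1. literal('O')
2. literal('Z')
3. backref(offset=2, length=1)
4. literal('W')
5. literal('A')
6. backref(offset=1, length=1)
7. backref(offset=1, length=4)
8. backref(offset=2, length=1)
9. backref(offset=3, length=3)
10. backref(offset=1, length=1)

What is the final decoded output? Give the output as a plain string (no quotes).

Answer: OZOWAAAAAAAAAAA

Derivation:
Token 1: literal('O'). Output: "O"
Token 2: literal('Z'). Output: "OZ"
Token 3: backref(off=2, len=1). Copied 'O' from pos 0. Output: "OZO"
Token 4: literal('W'). Output: "OZOW"
Token 5: literal('A'). Output: "OZOWA"
Token 6: backref(off=1, len=1). Copied 'A' from pos 4. Output: "OZOWAA"
Token 7: backref(off=1, len=4) (overlapping!). Copied 'AAAA' from pos 5. Output: "OZOWAAAAAA"
Token 8: backref(off=2, len=1). Copied 'A' from pos 8. Output: "OZOWAAAAAAA"
Token 9: backref(off=3, len=3). Copied 'AAA' from pos 8. Output: "OZOWAAAAAAAAAA"
Token 10: backref(off=1, len=1). Copied 'A' from pos 13. Output: "OZOWAAAAAAAAAAA"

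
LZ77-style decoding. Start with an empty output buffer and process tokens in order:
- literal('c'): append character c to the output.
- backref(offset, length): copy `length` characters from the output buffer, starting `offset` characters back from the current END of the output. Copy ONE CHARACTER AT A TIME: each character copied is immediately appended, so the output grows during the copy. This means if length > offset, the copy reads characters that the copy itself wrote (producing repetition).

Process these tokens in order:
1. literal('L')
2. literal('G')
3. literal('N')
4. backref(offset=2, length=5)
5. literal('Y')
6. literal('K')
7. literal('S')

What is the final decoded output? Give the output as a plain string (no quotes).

Token 1: literal('L'). Output: "L"
Token 2: literal('G'). Output: "LG"
Token 3: literal('N'). Output: "LGN"
Token 4: backref(off=2, len=5) (overlapping!). Copied 'GNGNG' from pos 1. Output: "LGNGNGNG"
Token 5: literal('Y'). Output: "LGNGNGNGY"
Token 6: literal('K'). Output: "LGNGNGNGYK"
Token 7: literal('S'). Output: "LGNGNGNGYKS"

Answer: LGNGNGNGYKS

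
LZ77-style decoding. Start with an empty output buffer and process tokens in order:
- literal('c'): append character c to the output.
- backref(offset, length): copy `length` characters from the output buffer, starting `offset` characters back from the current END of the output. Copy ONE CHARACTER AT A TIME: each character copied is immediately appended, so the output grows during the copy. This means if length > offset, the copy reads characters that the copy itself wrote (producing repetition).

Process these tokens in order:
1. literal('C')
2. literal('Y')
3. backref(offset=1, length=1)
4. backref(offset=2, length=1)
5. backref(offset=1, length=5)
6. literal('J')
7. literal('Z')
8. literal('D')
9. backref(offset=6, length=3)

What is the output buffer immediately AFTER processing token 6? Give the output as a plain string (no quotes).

Answer: CYYYYYYYYJ

Derivation:
Token 1: literal('C'). Output: "C"
Token 2: literal('Y'). Output: "CY"
Token 3: backref(off=1, len=1). Copied 'Y' from pos 1. Output: "CYY"
Token 4: backref(off=2, len=1). Copied 'Y' from pos 1. Output: "CYYY"
Token 5: backref(off=1, len=5) (overlapping!). Copied 'YYYYY' from pos 3. Output: "CYYYYYYYY"
Token 6: literal('J'). Output: "CYYYYYYYYJ"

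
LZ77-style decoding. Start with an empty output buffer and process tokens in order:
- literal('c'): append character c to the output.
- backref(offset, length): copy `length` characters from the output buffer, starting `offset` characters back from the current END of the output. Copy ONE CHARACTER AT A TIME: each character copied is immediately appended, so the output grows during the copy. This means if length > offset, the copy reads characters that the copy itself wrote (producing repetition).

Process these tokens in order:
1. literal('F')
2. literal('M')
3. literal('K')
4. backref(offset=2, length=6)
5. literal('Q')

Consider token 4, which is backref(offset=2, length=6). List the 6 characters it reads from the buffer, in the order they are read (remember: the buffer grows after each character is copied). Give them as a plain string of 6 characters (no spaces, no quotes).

Answer: MKMKMK

Derivation:
Token 1: literal('F'). Output: "F"
Token 2: literal('M'). Output: "FM"
Token 3: literal('K'). Output: "FMK"
Token 4: backref(off=2, len=6). Buffer before: "FMK" (len 3)
  byte 1: read out[1]='M', append. Buffer now: "FMKM"
  byte 2: read out[2]='K', append. Buffer now: "FMKMK"
  byte 3: read out[3]='M', append. Buffer now: "FMKMKM"
  byte 4: read out[4]='K', append. Buffer now: "FMKMKMK"
  byte 5: read out[5]='M', append. Buffer now: "FMKMKMKM"
  byte 6: read out[6]='K', append. Buffer now: "FMKMKMKMK"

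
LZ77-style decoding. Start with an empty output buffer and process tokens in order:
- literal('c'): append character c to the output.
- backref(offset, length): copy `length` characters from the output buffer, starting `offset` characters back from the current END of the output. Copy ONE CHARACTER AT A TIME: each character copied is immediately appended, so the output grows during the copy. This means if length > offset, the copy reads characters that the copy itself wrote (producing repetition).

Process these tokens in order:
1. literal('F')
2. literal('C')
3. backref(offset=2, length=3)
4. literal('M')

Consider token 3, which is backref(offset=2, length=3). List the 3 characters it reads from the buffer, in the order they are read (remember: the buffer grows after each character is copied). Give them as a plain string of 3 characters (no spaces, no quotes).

Answer: FCF

Derivation:
Token 1: literal('F'). Output: "F"
Token 2: literal('C'). Output: "FC"
Token 3: backref(off=2, len=3). Buffer before: "FC" (len 2)
  byte 1: read out[0]='F', append. Buffer now: "FCF"
  byte 2: read out[1]='C', append. Buffer now: "FCFC"
  byte 3: read out[2]='F', append. Buffer now: "FCFCF"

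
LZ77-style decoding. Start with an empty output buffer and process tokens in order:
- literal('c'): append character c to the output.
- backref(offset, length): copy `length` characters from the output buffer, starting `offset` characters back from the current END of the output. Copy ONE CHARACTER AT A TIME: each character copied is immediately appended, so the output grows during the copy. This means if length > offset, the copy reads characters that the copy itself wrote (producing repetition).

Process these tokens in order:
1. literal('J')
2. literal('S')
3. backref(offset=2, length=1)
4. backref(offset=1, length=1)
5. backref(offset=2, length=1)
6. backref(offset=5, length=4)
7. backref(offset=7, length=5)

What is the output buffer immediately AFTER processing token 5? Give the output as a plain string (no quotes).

Token 1: literal('J'). Output: "J"
Token 2: literal('S'). Output: "JS"
Token 3: backref(off=2, len=1). Copied 'J' from pos 0. Output: "JSJ"
Token 4: backref(off=1, len=1). Copied 'J' from pos 2. Output: "JSJJ"
Token 5: backref(off=2, len=1). Copied 'J' from pos 2. Output: "JSJJJ"

Answer: JSJJJ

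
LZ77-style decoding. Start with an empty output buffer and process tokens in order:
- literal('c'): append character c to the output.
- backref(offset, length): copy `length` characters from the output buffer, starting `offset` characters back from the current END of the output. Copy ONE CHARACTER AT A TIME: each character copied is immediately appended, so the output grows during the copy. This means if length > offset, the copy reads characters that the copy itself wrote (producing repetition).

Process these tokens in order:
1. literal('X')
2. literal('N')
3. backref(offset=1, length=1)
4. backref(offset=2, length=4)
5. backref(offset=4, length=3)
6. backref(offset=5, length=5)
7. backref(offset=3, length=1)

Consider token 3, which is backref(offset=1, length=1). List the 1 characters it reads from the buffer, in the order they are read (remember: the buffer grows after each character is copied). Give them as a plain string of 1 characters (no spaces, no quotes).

Token 1: literal('X'). Output: "X"
Token 2: literal('N'). Output: "XN"
Token 3: backref(off=1, len=1). Buffer before: "XN" (len 2)
  byte 1: read out[1]='N', append. Buffer now: "XNN"

Answer: N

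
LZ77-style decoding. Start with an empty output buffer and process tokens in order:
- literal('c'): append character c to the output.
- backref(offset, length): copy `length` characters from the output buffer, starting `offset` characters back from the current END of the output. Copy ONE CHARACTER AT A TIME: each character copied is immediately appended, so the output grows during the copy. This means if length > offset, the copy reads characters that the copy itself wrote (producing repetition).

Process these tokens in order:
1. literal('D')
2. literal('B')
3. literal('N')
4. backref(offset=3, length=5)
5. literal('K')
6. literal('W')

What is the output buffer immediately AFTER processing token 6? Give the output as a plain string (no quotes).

Answer: DBNDBNDBKW

Derivation:
Token 1: literal('D'). Output: "D"
Token 2: literal('B'). Output: "DB"
Token 3: literal('N'). Output: "DBN"
Token 4: backref(off=3, len=5) (overlapping!). Copied 'DBNDB' from pos 0. Output: "DBNDBNDB"
Token 5: literal('K'). Output: "DBNDBNDBK"
Token 6: literal('W'). Output: "DBNDBNDBKW"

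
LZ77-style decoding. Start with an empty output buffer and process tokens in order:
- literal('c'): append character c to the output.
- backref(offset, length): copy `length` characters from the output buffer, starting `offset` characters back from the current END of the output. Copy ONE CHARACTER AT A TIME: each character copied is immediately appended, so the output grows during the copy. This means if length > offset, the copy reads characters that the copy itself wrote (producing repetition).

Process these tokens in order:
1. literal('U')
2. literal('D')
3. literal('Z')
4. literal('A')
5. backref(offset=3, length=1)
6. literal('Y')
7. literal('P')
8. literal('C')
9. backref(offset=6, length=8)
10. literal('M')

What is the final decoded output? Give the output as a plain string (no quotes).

Token 1: literal('U'). Output: "U"
Token 2: literal('D'). Output: "UD"
Token 3: literal('Z'). Output: "UDZ"
Token 4: literal('A'). Output: "UDZA"
Token 5: backref(off=3, len=1). Copied 'D' from pos 1. Output: "UDZAD"
Token 6: literal('Y'). Output: "UDZADY"
Token 7: literal('P'). Output: "UDZADYP"
Token 8: literal('C'). Output: "UDZADYPC"
Token 9: backref(off=6, len=8) (overlapping!). Copied 'ZADYPCZA' from pos 2. Output: "UDZADYPCZADYPCZA"
Token 10: literal('M'). Output: "UDZADYPCZADYPCZAM"

Answer: UDZADYPCZADYPCZAM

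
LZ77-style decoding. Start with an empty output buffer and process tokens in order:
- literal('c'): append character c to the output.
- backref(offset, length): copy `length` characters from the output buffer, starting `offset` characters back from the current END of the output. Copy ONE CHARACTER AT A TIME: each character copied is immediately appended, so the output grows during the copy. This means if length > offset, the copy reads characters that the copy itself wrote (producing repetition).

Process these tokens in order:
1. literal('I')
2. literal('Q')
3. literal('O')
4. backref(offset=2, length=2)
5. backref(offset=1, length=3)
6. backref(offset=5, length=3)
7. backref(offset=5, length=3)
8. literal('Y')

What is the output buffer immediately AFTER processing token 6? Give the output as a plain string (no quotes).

Answer: IQOQOOOOQOO

Derivation:
Token 1: literal('I'). Output: "I"
Token 2: literal('Q'). Output: "IQ"
Token 3: literal('O'). Output: "IQO"
Token 4: backref(off=2, len=2). Copied 'QO' from pos 1. Output: "IQOQO"
Token 5: backref(off=1, len=3) (overlapping!). Copied 'OOO' from pos 4. Output: "IQOQOOOO"
Token 6: backref(off=5, len=3). Copied 'QOO' from pos 3. Output: "IQOQOOOOQOO"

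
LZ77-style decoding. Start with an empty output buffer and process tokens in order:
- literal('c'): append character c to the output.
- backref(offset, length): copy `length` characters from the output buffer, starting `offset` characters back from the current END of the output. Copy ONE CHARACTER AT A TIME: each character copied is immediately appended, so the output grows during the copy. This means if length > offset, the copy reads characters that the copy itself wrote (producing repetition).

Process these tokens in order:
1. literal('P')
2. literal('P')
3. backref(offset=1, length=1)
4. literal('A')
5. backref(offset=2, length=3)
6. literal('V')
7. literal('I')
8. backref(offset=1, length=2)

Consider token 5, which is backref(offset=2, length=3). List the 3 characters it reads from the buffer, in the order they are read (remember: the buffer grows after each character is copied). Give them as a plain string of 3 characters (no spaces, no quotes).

Token 1: literal('P'). Output: "P"
Token 2: literal('P'). Output: "PP"
Token 3: backref(off=1, len=1). Copied 'P' from pos 1. Output: "PPP"
Token 4: literal('A'). Output: "PPPA"
Token 5: backref(off=2, len=3). Buffer before: "PPPA" (len 4)
  byte 1: read out[2]='P', append. Buffer now: "PPPAP"
  byte 2: read out[3]='A', append. Buffer now: "PPPAPA"
  byte 3: read out[4]='P', append. Buffer now: "PPPAPAP"

Answer: PAP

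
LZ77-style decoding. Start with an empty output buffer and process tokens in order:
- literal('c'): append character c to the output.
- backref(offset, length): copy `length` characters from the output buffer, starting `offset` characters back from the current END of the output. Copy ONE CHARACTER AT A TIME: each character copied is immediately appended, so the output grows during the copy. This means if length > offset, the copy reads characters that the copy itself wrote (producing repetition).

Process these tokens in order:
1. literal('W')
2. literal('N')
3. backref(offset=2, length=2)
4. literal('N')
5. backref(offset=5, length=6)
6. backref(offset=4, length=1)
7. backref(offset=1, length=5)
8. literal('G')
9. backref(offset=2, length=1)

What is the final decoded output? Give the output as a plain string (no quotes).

Token 1: literal('W'). Output: "W"
Token 2: literal('N'). Output: "WN"
Token 3: backref(off=2, len=2). Copied 'WN' from pos 0. Output: "WNWN"
Token 4: literal('N'). Output: "WNWNN"
Token 5: backref(off=5, len=6) (overlapping!). Copied 'WNWNNW' from pos 0. Output: "WNWNNWNWNNW"
Token 6: backref(off=4, len=1). Copied 'W' from pos 7. Output: "WNWNNWNWNNWW"
Token 7: backref(off=1, len=5) (overlapping!). Copied 'WWWWW' from pos 11. Output: "WNWNNWNWNNWWWWWWW"
Token 8: literal('G'). Output: "WNWNNWNWNNWWWWWWWG"
Token 9: backref(off=2, len=1). Copied 'W' from pos 16. Output: "WNWNNWNWNNWWWWWWWGW"

Answer: WNWNNWNWNNWWWWWWWGW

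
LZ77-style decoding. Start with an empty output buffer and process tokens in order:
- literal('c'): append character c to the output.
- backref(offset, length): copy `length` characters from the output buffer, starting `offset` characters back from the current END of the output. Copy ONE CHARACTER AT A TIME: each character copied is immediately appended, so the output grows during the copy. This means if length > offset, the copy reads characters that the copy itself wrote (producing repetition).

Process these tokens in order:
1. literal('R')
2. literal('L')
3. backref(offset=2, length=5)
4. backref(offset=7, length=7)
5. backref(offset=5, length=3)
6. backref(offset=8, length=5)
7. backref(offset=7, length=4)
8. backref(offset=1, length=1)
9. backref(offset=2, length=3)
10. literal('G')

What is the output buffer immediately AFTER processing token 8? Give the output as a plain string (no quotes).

Token 1: literal('R'). Output: "R"
Token 2: literal('L'). Output: "RL"
Token 3: backref(off=2, len=5) (overlapping!). Copied 'RLRLR' from pos 0. Output: "RLRLRLR"
Token 4: backref(off=7, len=7). Copied 'RLRLRLR' from pos 0. Output: "RLRLRLRRLRLRLR"
Token 5: backref(off=5, len=3). Copied 'RLR' from pos 9. Output: "RLRLRLRRLRLRLRRLR"
Token 6: backref(off=8, len=5). Copied 'RLRLR' from pos 9. Output: "RLRLRLRRLRLRLRRLRRLRLR"
Token 7: backref(off=7, len=4). Copied 'LRRL' from pos 15. Output: "RLRLRLRRLRLRLRRLRRLRLRLRRL"
Token 8: backref(off=1, len=1). Copied 'L' from pos 25. Output: "RLRLRLRRLRLRLRRLRRLRLRLRRLL"

Answer: RLRLRLRRLRLRLRRLRRLRLRLRRLL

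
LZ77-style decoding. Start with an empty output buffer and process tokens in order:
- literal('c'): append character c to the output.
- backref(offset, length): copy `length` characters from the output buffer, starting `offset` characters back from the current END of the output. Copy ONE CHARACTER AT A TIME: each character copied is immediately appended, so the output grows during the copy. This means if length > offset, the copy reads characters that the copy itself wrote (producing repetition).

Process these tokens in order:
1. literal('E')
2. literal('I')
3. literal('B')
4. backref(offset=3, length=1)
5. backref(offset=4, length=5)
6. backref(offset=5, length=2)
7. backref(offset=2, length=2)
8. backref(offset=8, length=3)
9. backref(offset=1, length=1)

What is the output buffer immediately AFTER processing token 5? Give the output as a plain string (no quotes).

Answer: EIBEEIBEE

Derivation:
Token 1: literal('E'). Output: "E"
Token 2: literal('I'). Output: "EI"
Token 3: literal('B'). Output: "EIB"
Token 4: backref(off=3, len=1). Copied 'E' from pos 0. Output: "EIBE"
Token 5: backref(off=4, len=5) (overlapping!). Copied 'EIBEE' from pos 0. Output: "EIBEEIBEE"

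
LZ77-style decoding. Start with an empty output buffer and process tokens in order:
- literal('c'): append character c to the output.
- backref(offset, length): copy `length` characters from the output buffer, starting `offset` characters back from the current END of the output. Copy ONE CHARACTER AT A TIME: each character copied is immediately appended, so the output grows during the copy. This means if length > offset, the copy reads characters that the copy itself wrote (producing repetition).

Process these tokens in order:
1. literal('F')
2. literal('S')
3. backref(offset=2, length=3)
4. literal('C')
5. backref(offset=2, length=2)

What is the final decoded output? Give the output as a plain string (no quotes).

Answer: FSFSFCFC

Derivation:
Token 1: literal('F'). Output: "F"
Token 2: literal('S'). Output: "FS"
Token 3: backref(off=2, len=3) (overlapping!). Copied 'FSF' from pos 0. Output: "FSFSF"
Token 4: literal('C'). Output: "FSFSFC"
Token 5: backref(off=2, len=2). Copied 'FC' from pos 4. Output: "FSFSFCFC"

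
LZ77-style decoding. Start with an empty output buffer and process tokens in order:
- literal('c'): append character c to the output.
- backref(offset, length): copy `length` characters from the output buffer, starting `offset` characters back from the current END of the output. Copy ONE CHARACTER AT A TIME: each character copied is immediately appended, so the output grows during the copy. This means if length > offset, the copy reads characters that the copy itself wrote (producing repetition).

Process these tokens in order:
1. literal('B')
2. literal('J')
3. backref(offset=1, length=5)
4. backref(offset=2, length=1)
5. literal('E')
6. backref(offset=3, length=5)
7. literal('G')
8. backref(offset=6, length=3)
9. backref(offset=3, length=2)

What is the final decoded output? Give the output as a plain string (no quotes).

Answer: BJJJJJJJEJJEJJGJJEJJ

Derivation:
Token 1: literal('B'). Output: "B"
Token 2: literal('J'). Output: "BJ"
Token 3: backref(off=1, len=5) (overlapping!). Copied 'JJJJJ' from pos 1. Output: "BJJJJJJ"
Token 4: backref(off=2, len=1). Copied 'J' from pos 5. Output: "BJJJJJJJ"
Token 5: literal('E'). Output: "BJJJJJJJE"
Token 6: backref(off=3, len=5) (overlapping!). Copied 'JJEJJ' from pos 6. Output: "BJJJJJJJEJJEJJ"
Token 7: literal('G'). Output: "BJJJJJJJEJJEJJG"
Token 8: backref(off=6, len=3). Copied 'JJE' from pos 9. Output: "BJJJJJJJEJJEJJGJJE"
Token 9: backref(off=3, len=2). Copied 'JJ' from pos 15. Output: "BJJJJJJJEJJEJJGJJEJJ"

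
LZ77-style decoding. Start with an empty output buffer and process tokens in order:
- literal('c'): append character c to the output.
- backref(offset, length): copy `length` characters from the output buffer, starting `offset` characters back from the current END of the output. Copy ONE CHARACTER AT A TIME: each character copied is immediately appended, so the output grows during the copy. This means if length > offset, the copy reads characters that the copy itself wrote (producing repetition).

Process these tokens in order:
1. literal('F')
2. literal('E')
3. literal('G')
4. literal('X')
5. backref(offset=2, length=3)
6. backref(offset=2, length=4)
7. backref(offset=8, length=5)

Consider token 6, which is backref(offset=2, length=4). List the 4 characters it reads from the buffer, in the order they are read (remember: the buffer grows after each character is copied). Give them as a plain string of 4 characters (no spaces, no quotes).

Token 1: literal('F'). Output: "F"
Token 2: literal('E'). Output: "FE"
Token 3: literal('G'). Output: "FEG"
Token 4: literal('X'). Output: "FEGX"
Token 5: backref(off=2, len=3) (overlapping!). Copied 'GXG' from pos 2. Output: "FEGXGXG"
Token 6: backref(off=2, len=4). Buffer before: "FEGXGXG" (len 7)
  byte 1: read out[5]='X', append. Buffer now: "FEGXGXGX"
  byte 2: read out[6]='G', append. Buffer now: "FEGXGXGXG"
  byte 3: read out[7]='X', append. Buffer now: "FEGXGXGXGX"
  byte 4: read out[8]='G', append. Buffer now: "FEGXGXGXGXG"

Answer: XGXG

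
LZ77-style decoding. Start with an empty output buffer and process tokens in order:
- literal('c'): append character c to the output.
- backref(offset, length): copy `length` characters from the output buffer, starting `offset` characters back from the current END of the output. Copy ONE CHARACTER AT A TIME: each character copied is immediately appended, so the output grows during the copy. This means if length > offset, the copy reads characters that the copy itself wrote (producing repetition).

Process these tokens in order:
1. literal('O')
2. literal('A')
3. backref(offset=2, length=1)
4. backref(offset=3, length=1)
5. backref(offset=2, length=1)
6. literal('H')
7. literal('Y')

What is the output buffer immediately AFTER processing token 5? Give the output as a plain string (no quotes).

Token 1: literal('O'). Output: "O"
Token 2: literal('A'). Output: "OA"
Token 3: backref(off=2, len=1). Copied 'O' from pos 0. Output: "OAO"
Token 4: backref(off=3, len=1). Copied 'O' from pos 0. Output: "OAOO"
Token 5: backref(off=2, len=1). Copied 'O' from pos 2. Output: "OAOOO"

Answer: OAOOO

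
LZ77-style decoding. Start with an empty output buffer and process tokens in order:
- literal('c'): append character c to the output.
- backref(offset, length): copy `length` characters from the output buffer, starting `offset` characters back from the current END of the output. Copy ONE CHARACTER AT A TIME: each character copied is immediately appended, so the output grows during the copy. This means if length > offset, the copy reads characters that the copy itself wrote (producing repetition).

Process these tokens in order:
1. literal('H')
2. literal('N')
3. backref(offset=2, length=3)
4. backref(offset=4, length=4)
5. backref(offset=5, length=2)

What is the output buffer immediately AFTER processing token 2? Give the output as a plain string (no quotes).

Token 1: literal('H'). Output: "H"
Token 2: literal('N'). Output: "HN"

Answer: HN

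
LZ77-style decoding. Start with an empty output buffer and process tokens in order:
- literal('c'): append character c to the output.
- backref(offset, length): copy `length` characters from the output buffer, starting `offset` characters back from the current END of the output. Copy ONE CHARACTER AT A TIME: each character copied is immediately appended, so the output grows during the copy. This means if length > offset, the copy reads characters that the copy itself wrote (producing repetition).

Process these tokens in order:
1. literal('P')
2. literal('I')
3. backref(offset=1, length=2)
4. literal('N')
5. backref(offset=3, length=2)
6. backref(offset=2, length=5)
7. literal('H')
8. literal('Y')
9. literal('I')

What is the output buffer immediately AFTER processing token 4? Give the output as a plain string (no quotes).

Token 1: literal('P'). Output: "P"
Token 2: literal('I'). Output: "PI"
Token 3: backref(off=1, len=2) (overlapping!). Copied 'II' from pos 1. Output: "PIII"
Token 4: literal('N'). Output: "PIIIN"

Answer: PIIIN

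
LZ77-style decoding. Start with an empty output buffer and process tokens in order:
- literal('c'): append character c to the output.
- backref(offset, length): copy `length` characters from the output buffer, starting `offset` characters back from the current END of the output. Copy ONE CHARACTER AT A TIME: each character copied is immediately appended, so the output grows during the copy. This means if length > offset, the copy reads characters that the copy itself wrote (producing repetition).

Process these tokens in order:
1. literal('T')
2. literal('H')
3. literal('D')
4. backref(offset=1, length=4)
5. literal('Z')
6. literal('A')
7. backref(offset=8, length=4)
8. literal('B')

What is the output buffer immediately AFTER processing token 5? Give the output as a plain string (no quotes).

Token 1: literal('T'). Output: "T"
Token 2: literal('H'). Output: "TH"
Token 3: literal('D'). Output: "THD"
Token 4: backref(off=1, len=4) (overlapping!). Copied 'DDDD' from pos 2. Output: "THDDDDD"
Token 5: literal('Z'). Output: "THDDDDDZ"

Answer: THDDDDDZ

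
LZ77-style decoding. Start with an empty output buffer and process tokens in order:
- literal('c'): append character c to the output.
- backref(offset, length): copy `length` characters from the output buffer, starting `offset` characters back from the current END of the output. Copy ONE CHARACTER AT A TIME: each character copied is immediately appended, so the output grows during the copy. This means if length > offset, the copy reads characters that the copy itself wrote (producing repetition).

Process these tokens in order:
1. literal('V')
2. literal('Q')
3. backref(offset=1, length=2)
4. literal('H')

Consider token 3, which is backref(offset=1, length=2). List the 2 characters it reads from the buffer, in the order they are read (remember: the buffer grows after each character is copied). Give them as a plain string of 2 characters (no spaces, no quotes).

Token 1: literal('V'). Output: "V"
Token 2: literal('Q'). Output: "VQ"
Token 3: backref(off=1, len=2). Buffer before: "VQ" (len 2)
  byte 1: read out[1]='Q', append. Buffer now: "VQQ"
  byte 2: read out[2]='Q', append. Buffer now: "VQQQ"

Answer: QQ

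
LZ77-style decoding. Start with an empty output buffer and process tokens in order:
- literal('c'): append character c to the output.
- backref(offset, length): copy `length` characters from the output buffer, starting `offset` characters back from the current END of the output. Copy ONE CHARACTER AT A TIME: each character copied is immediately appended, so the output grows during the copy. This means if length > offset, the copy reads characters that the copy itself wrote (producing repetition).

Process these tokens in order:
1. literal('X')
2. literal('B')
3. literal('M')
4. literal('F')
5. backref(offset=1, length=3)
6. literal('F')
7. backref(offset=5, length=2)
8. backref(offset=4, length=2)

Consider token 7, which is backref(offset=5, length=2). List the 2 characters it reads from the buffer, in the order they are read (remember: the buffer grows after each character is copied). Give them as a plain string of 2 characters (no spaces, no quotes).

Answer: FF

Derivation:
Token 1: literal('X'). Output: "X"
Token 2: literal('B'). Output: "XB"
Token 3: literal('M'). Output: "XBM"
Token 4: literal('F'). Output: "XBMF"
Token 5: backref(off=1, len=3) (overlapping!). Copied 'FFF' from pos 3. Output: "XBMFFFF"
Token 6: literal('F'). Output: "XBMFFFFF"
Token 7: backref(off=5, len=2). Buffer before: "XBMFFFFF" (len 8)
  byte 1: read out[3]='F', append. Buffer now: "XBMFFFFFF"
  byte 2: read out[4]='F', append. Buffer now: "XBMFFFFFFF"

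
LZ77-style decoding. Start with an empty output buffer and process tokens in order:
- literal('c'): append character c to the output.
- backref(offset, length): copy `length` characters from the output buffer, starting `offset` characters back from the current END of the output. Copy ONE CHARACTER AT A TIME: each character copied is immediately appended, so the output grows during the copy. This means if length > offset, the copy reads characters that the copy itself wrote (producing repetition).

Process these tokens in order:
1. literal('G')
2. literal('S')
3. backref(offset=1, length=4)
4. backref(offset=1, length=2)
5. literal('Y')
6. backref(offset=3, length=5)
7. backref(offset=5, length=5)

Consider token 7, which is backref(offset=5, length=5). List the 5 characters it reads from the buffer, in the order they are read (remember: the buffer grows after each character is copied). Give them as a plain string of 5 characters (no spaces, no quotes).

Answer: SSYSS

Derivation:
Token 1: literal('G'). Output: "G"
Token 2: literal('S'). Output: "GS"
Token 3: backref(off=1, len=4) (overlapping!). Copied 'SSSS' from pos 1. Output: "GSSSSS"
Token 4: backref(off=1, len=2) (overlapping!). Copied 'SS' from pos 5. Output: "GSSSSSSS"
Token 5: literal('Y'). Output: "GSSSSSSSY"
Token 6: backref(off=3, len=5) (overlapping!). Copied 'SSYSS' from pos 6. Output: "GSSSSSSSYSSYSS"
Token 7: backref(off=5, len=5). Buffer before: "GSSSSSSSYSSYSS" (len 14)
  byte 1: read out[9]='S', append. Buffer now: "GSSSSSSSYSSYSSS"
  byte 2: read out[10]='S', append. Buffer now: "GSSSSSSSYSSYSSSS"
  byte 3: read out[11]='Y', append. Buffer now: "GSSSSSSSYSSYSSSSY"
  byte 4: read out[12]='S', append. Buffer now: "GSSSSSSSYSSYSSSSYS"
  byte 5: read out[13]='S', append. Buffer now: "GSSSSSSSYSSYSSSSYSS"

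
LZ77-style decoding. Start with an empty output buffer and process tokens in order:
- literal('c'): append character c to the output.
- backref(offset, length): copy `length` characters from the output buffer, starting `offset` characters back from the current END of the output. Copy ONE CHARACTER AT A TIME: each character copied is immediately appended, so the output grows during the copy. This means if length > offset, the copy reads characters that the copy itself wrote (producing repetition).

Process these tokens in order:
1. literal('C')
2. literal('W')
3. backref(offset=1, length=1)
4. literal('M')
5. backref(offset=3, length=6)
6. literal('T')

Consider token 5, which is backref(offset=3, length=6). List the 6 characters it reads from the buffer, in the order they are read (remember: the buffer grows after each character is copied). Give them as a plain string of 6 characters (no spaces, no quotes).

Answer: WWMWWM

Derivation:
Token 1: literal('C'). Output: "C"
Token 2: literal('W'). Output: "CW"
Token 3: backref(off=1, len=1). Copied 'W' from pos 1. Output: "CWW"
Token 4: literal('M'). Output: "CWWM"
Token 5: backref(off=3, len=6). Buffer before: "CWWM" (len 4)
  byte 1: read out[1]='W', append. Buffer now: "CWWMW"
  byte 2: read out[2]='W', append. Buffer now: "CWWMWW"
  byte 3: read out[3]='M', append. Buffer now: "CWWMWWM"
  byte 4: read out[4]='W', append. Buffer now: "CWWMWWMW"
  byte 5: read out[5]='W', append. Buffer now: "CWWMWWMWW"
  byte 6: read out[6]='M', append. Buffer now: "CWWMWWMWWM"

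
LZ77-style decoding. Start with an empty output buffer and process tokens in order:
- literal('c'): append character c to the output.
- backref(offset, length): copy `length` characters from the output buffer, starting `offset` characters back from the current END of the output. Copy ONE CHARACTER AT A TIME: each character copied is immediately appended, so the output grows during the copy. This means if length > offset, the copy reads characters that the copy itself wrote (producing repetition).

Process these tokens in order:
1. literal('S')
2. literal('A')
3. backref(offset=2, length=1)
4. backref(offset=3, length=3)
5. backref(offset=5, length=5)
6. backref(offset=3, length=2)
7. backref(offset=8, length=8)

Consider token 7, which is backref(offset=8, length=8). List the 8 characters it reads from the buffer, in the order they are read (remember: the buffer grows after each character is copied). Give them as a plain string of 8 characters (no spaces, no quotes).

Token 1: literal('S'). Output: "S"
Token 2: literal('A'). Output: "SA"
Token 3: backref(off=2, len=1). Copied 'S' from pos 0. Output: "SAS"
Token 4: backref(off=3, len=3). Copied 'SAS' from pos 0. Output: "SASSAS"
Token 5: backref(off=5, len=5). Copied 'ASSAS' from pos 1. Output: "SASSASASSAS"
Token 6: backref(off=3, len=2). Copied 'SA' from pos 8. Output: "SASSASASSASSA"
Token 7: backref(off=8, len=8). Buffer before: "SASSASASSASSA" (len 13)
  byte 1: read out[5]='S', append. Buffer now: "SASSASASSASSAS"
  byte 2: read out[6]='A', append. Buffer now: "SASSASASSASSASA"
  byte 3: read out[7]='S', append. Buffer now: "SASSASASSASSASAS"
  byte 4: read out[8]='S', append. Buffer now: "SASSASASSASSASASS"
  byte 5: read out[9]='A', append. Buffer now: "SASSASASSASSASASSA"
  byte 6: read out[10]='S', append. Buffer now: "SASSASASSASSASASSAS"
  byte 7: read out[11]='S', append. Buffer now: "SASSASASSASSASASSASS"
  byte 8: read out[12]='A', append. Buffer now: "SASSASASSASSASASSASSA"

Answer: SASSASSA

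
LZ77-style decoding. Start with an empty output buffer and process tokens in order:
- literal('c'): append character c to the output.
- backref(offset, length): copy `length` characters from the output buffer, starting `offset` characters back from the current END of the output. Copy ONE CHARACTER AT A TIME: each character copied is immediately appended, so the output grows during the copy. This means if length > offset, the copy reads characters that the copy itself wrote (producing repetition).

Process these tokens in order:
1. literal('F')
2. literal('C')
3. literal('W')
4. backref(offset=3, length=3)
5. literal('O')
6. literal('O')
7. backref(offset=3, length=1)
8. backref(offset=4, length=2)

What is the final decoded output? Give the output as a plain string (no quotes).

Token 1: literal('F'). Output: "F"
Token 2: literal('C'). Output: "FC"
Token 3: literal('W'). Output: "FCW"
Token 4: backref(off=3, len=3). Copied 'FCW' from pos 0. Output: "FCWFCW"
Token 5: literal('O'). Output: "FCWFCWO"
Token 6: literal('O'). Output: "FCWFCWOO"
Token 7: backref(off=3, len=1). Copied 'W' from pos 5. Output: "FCWFCWOOW"
Token 8: backref(off=4, len=2). Copied 'WO' from pos 5. Output: "FCWFCWOOWWO"

Answer: FCWFCWOOWWO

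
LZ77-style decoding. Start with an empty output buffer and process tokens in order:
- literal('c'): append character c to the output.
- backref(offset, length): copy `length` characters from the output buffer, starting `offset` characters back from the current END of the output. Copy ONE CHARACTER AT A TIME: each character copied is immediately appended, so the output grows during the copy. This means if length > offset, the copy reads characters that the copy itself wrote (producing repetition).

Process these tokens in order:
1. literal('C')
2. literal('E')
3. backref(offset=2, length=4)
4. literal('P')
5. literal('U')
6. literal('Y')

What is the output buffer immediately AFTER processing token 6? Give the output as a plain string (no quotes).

Token 1: literal('C'). Output: "C"
Token 2: literal('E'). Output: "CE"
Token 3: backref(off=2, len=4) (overlapping!). Copied 'CECE' from pos 0. Output: "CECECE"
Token 4: literal('P'). Output: "CECECEP"
Token 5: literal('U'). Output: "CECECEPU"
Token 6: literal('Y'). Output: "CECECEPUY"

Answer: CECECEPUY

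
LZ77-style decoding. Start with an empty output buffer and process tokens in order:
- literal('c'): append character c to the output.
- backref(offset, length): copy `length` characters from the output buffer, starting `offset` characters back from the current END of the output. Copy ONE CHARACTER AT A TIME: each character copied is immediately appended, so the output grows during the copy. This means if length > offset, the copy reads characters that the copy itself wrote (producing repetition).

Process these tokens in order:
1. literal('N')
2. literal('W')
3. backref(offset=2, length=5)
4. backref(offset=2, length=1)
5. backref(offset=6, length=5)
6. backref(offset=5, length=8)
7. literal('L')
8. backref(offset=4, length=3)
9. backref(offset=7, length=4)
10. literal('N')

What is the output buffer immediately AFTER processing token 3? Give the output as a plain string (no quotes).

Token 1: literal('N'). Output: "N"
Token 2: literal('W'). Output: "NW"
Token 3: backref(off=2, len=5) (overlapping!). Copied 'NWNWN' from pos 0. Output: "NWNWNWN"

Answer: NWNWNWN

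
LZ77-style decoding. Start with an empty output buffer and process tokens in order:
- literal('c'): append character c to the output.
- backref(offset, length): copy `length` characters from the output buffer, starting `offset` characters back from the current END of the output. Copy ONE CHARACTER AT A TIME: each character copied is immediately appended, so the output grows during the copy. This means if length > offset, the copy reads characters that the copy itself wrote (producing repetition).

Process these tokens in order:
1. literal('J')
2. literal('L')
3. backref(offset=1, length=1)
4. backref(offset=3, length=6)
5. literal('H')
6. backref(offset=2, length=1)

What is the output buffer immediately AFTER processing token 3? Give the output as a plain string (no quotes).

Answer: JLL

Derivation:
Token 1: literal('J'). Output: "J"
Token 2: literal('L'). Output: "JL"
Token 3: backref(off=1, len=1). Copied 'L' from pos 1. Output: "JLL"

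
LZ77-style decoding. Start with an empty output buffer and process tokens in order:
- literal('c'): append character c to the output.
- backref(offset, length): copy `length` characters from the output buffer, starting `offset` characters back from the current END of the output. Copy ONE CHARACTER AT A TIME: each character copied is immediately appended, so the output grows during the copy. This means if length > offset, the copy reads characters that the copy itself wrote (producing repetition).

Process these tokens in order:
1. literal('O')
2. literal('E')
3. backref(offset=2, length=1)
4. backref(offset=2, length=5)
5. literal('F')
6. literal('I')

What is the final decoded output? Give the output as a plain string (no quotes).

Answer: OEOEOEOEFI

Derivation:
Token 1: literal('O'). Output: "O"
Token 2: literal('E'). Output: "OE"
Token 3: backref(off=2, len=1). Copied 'O' from pos 0. Output: "OEO"
Token 4: backref(off=2, len=5) (overlapping!). Copied 'EOEOE' from pos 1. Output: "OEOEOEOE"
Token 5: literal('F'). Output: "OEOEOEOEF"
Token 6: literal('I'). Output: "OEOEOEOEFI"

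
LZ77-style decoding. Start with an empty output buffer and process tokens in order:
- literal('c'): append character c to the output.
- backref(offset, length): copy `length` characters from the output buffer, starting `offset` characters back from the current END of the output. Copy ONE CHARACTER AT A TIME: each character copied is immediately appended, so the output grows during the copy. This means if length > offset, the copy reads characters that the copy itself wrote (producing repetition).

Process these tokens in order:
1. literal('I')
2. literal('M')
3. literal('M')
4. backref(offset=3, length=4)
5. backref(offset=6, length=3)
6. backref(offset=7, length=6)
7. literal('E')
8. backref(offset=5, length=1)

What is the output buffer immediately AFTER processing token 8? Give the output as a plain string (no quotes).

Answer: IMMIMMIMMIIMMIMMEM

Derivation:
Token 1: literal('I'). Output: "I"
Token 2: literal('M'). Output: "IM"
Token 3: literal('M'). Output: "IMM"
Token 4: backref(off=3, len=4) (overlapping!). Copied 'IMMI' from pos 0. Output: "IMMIMMI"
Token 5: backref(off=6, len=3). Copied 'MMI' from pos 1. Output: "IMMIMMIMMI"
Token 6: backref(off=7, len=6). Copied 'IMMIMM' from pos 3. Output: "IMMIMMIMMIIMMIMM"
Token 7: literal('E'). Output: "IMMIMMIMMIIMMIMME"
Token 8: backref(off=5, len=1). Copied 'M' from pos 12. Output: "IMMIMMIMMIIMMIMMEM"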